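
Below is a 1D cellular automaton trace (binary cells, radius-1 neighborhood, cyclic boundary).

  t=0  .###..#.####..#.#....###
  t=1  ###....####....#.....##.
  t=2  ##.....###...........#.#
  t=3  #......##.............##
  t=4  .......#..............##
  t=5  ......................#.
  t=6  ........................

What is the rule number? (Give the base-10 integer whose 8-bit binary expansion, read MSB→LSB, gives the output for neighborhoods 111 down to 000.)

  nb ###: next=#  (t=0,i=2, bit7=1)
  nb ##.: next=.  (t=0,i=3, bit6=0)
  nb #.#: next=#  (t=0,i=0, bit5=1)
  nb #..: next=.  (t=0,i=4, bit4=0)
  nb .##: next=#  (t=0,i=1, bit3=1)
  nb .#.: next=.  (t=0,i=6, bit2=0)
  nb ..#: next=.  (t=0,i=5, bit1=0)
  nb ...: next=.  (t=0,i=18, bit0=0)
  bits 10101000 = 168

168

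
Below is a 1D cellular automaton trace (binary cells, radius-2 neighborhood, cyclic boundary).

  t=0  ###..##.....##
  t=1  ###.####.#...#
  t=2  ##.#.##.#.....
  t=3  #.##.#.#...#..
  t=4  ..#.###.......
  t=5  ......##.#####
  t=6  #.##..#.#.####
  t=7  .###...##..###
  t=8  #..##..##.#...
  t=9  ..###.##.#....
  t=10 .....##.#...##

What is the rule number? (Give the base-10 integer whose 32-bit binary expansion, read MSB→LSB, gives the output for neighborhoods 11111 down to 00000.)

  ##### -> #   bit 31 = 1  t=0,i=0
  ####. -> #   bit 30 = 1  t=0,i=1
  ###.# -> .   bit 29 = 0  t=1,i=2
  ###.. -> #   bit 28 = 1  t=0,i=2
  ##.## -> #   bit 27 = 1  t=1,i=3
  ##.#. -> #   bit 26 = 1  t=1,i=8
  ##..# -> .   bit 25 = 0  t=0,i=3
  ##... -> #   bit 24 = 1  t=0,i=7
  #.### -> .   bit 23 = 0  t=1,i=4
  #.##. -> #   bit 22 = 1  t=2,i=5
  #.#.# -> #   bit 21 = 1  t=2,i=3
  #.#.. -> .   bit 20 = 0  t=1,i=9
  #..## -> #   bit 19 = 1  t=0,i=4
  #..#. -> .   bit 18 = 0  t=3,i=13
  #...# -> .   bit 17 = 0  t=1,i=11
  #.... -> .   bit 16 = 0  t=0,i=8
  .#### -> #   bit 15 = 1  t=0,i=13
  .###. -> .   bit 14 = 0  t=4,i=5
  .##.# -> .   bit 13 = 0  t=2,i=1
  .##.. -> #   bit 12 = 1  t=0,i=6
  .#.## -> .   bit 11 = 0  t=2,i=4
  .#.#. -> #   bit 10 = 1  t=3,i=6
  .#..# -> .   bit 9 = 0  t=3,i=12
  .#... -> .   bit 8 = 0  t=1,i=10
  ..### -> .   bit 7 = 0  t=0,i=12
  ..##. -> #   bit 6 = 1  t=0,i=5
  ..#.# -> .   bit 5 = 0  t=3,i=0
  ..#.. -> .   bit 4 = 0  t=3,i=11
  ...## -> .   bit 3 = 0  t=0,i=11
  ...#. -> .   bit 2 = 0  t=3,i=10
  ....# -> .   bit 1 = 0  t=0,i=10
  ..... -> #   bit 0 = 1  t=0,i=9
  bits 11011101011010001001010001000001 = 3714618433

3714618433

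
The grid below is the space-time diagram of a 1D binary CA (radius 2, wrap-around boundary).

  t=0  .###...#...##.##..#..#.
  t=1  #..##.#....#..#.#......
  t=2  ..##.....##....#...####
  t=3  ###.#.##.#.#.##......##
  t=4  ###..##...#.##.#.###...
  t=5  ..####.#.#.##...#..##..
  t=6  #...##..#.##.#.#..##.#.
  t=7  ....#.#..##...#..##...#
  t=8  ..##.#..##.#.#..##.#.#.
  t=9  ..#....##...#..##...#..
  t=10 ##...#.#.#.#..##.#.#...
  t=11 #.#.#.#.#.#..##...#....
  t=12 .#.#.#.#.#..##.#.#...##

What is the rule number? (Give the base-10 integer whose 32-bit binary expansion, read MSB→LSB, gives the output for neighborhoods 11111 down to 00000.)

  ##### -> #   bit 31 = 1  t=3,i=0
  ####. -> #   bit 30 = 1  t=2,i=21
  ###.# -> #   bit 29 = 1  t=3,i=2
  ###.. -> #   bit 28 = 1  t=0,i=3
  ##.## -> .   bit 27 = 0  t=0,i=13
  ##.#. -> .   bit 26 = 0  t=1,i=5
  ##..# -> #   bit 25 = 1  t=0,i=16
  ##... -> #   bit 24 = 1  t=0,i=4
  #.### -> .   bit 23 = 0  t=4,i=17
  #.##. -> #   bit 22 = 1  t=0,i=14
  #.#.# -> .   bit 21 = 0  t=3,i=4
  #.#.. -> .   bit 20 = 0  t=1,i=6
  #..## -> #   bit 19 = 1  t=0,i=0
  #..#. -> .   bit 18 = 0  t=0,i=17
  #...# -> .   bit 17 = 0  t=0,i=5
  #.... -> .   bit 16 = 0  t=1,i=8
  .#### -> .   bit 15 = 0  t=2,i=20
  .###. -> .   bit 14 = 0  t=0,i=2
  .##.# -> .   bit 13 = 0  t=0,i=12
  .##.. -> .   bit 12 = 0  t=0,i=15
  .#.## -> #   bit 11 = 1  t=3,i=5
  .#.#. -> #   bit 10 = 1  t=1,i=15
  .#..# -> .   bit 9 = 0  t=0,i=19
  .#... -> .   bit 8 = 0  t=0,i=8
  ..### -> .   bit 7 = 0  t=0,i=1
  ..##. -> #   bit 6 = 1  t=0,i=11
  ..#.# -> .   bit 5 = 0  t=1,i=14
  ..#.. -> .   bit 4 = 0  t=0,i=7
  ...## -> .   bit 3 = 0  t=0,i=10
  ...#. -> #   bit 2 = 1  t=0,i=6
  ....# -> #   bit 1 = 1  t=1,i=9
  ..... -> #   bit 0 = 1  t=1,i=19
  bits 11110011010010000000110001000111 = 4081585223

4081585223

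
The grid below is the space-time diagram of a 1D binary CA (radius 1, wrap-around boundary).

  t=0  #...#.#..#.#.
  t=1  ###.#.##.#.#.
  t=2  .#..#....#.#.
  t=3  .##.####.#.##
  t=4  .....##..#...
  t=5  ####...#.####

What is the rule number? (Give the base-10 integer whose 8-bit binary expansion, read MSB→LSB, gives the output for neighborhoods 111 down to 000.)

149

  [7] ### => #  t=1,i=1
  [6] ##. => .  t=1,i=2
  [5] #.# => .  t=0,i=5
  [4] #.. => #  t=0,i=1
  [3] .## => .  t=1,i=0
  [2] .#. => #  t=0,i=0
  [1] ..# => .  t=0,i=3
  [0] ... => #  t=0,i=2
  bits 10010101 = 149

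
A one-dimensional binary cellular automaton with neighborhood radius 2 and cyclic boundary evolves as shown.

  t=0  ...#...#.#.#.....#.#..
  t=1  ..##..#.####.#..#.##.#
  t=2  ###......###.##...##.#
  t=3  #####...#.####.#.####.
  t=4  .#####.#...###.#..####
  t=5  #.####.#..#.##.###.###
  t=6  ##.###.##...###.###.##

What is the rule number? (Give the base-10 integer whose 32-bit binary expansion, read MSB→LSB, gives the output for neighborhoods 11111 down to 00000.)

4185515612

  nb #####: next=#  (t=3,i=2, bit31=1)
  nb ####.: next=#  (t=1,i=10, bit30=1)
  nb ###.#: next=#  (t=1,i=11, bit29=1)
  nb ###..: next=#  (t=2,i=2, bit28=1)
  nb ##.##: next=#  (t=2,i=12, bit27=1)
  nb ##.#.: next=.  (t=1,i=12, bit26=0)
  nb ##..#: next=.  (t=1,i=4, bit25=0)
  nb ##...: next=#  (t=2,i=3, bit24=1)
  nb #.###: next=.  (t=1,i=8, bit23=0)
  nb #.##.: next=#  (t=1,i=18, bit22=1)
  nb #.#.#: next=#  (t=0,i=9, bit21=1)
  nb #.#..: next=#  (t=0,i=11, bit20=1)
  nb #..##: next=#  (t=1,i=1, bit19=1)
  nb #..#.: next=.  (t=1,i=5, bit18=0)
  nb #...#: next=.  (t=0,i=5, bit17=0)
  nb #....: next=#  (t=0,i=13, bit16=1)
  nb .####: next=#  (t=1,i=9, bit15=1)
  nb .###.: next=#  (t=2,i=10, bit14=1)
  nb .##.#: next=#  (t=1,i=19, bit13=1)
  nb .##..: next=.  (t=1,i=3, bit12=0)
  nb .#.##: next=.  (t=1,i=7, bit11=0)
  nb .#.#.: next=#  (t=0,i=8, bit10=1)
  nb .#..#: next=#  (t=1,i=0, bit9=1)
  nb .#...: next=.  (t=0,i=4, bit8=0)
  nb ..###: next=.  (t=2,i=9, bit7=0)
  nb ..##.: next=#  (t=1,i=2, bit6=1)
  nb ..#.#: next=.  (t=0,i=7, bit5=0)
  nb ..#..: next=#  (t=0,i=3, bit4=1)
  nb ...##: next=#  (t=2,i=8, bit3=1)
  nb ...#.: next=#  (t=0,i=2, bit2=1)
  nb ....#: next=.  (t=0,i=1, bit1=0)
  nb .....: next=.  (t=0,i=0, bit0=0)
  bits 11111001011110011110011001011100 = 4185515612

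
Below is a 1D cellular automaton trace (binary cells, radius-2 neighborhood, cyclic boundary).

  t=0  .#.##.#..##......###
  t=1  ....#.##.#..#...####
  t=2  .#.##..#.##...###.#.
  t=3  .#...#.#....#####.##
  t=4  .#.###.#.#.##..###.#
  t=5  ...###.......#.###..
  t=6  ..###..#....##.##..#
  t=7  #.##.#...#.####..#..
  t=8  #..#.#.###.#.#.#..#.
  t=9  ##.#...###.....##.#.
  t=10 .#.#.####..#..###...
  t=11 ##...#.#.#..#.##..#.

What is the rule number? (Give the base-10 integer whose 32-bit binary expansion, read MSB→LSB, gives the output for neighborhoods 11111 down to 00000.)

1788044012

  [31] ##### => .  t=3,i=14
  [30] ####. => #  t=1,i=18
  [29] ###.# => #  t=0,i=19
  [28] ###.. => .  t=1,i=19
  [27] ##.## => #  t=3,i=17
  [26] ##.#. => .  t=0,i=0
  [25] ##..# => #  t=2,i=5
  [24] ##... => .  t=0,i=11
  [23] #.### => #  t=4,i=3
  [22] #.##. => .  t=0,i=3
  [21] #.#.# => .  t=0,i=1
  [20] #.#.. => #  t=0,i=6
  [19] #..## => .  t=0,i=8
  [18] #..#. => .  t=1,i=11
  [17] #...# => #  t=1,i=14
  [16] #.... => #  t=0,i=12
  [15] .#### => .  t=1,i=17
  [14] .###. => #  t=0,i=18
  [13] .##.# => #  t=0,i=4
  [12] .##.. => .  t=0,i=10
  [11] .#.## => .  t=0,i=2
  [10] .#.#. => .  t=3,i=6
  [9] .#..# => #  t=0,i=7
  [8] .#... => .  t=1,i=13
  [7] ..### => #  t=0,i=17
  [6] ..##. => #  t=0,i=9
  [5] ..#.# => #  t=1,i=4
  [4] ..#.. => .  t=1,i=12
  [3] ...## => #  t=0,i=16
  [2] ...#. => #  t=1,i=3
  [1] ....# => .  t=0,i=15
  [0] ..... => .  t=0,i=13
  bits 01101010100100110110001011101100 = 1788044012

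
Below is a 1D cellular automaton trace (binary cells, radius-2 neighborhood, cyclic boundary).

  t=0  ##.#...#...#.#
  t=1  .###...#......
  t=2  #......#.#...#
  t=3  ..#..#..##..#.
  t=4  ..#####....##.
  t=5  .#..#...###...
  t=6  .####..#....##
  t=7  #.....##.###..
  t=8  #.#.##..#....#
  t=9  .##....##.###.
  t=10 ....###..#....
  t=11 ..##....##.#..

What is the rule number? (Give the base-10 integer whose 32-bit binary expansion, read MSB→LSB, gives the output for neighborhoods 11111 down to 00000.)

2889156122

  nb #####: next=#  (t=4,i=4, bit31=1)
  nb ####.: next=.  (t=4,i=5, bit30=0)
  nb ###.#: next=#  (t=0,i=1, bit29=1)
  nb ###..: next=.  (t=1,i=3, bit28=0)
  nb ##.##: next=#  (t=6,i=0, bit27=1)
  nb ##.#.: next=#  (t=0,i=2, bit26=1)
  nb ##..#: next=.  (t=3,i=10, bit25=0)
  nb ##...: next=.  (t=1,i=4, bit24=0)
  nb #.###: next=.  (t=0,i=13, bit23=0)
  nb #.##.: next=.  (t=8,i=4, bit22=0)
  nb #.#.#: next=#  (t=8,i=2, bit21=1)
  nb #.#..: next=#  (t=0,i=3, bit20=1)
  nb #..##: next=.  (t=3,i=7, bit19=0)
  nb #..#.: next=#  (t=3,i=4, bit18=1)
  nb #...#: next=.  (t=0,i=5, bit17=0)
  nb #....: next=#  (t=1,i=9, bit16=1)
  nb .####: next=.  (t=4,i=3, bit15=0)
  nb .###.: next=.  (t=0,i=0, bit14=0)
  nb .##.#: next=.  (t=6,i=13, bit13=0)
  nb .##..: next=.  (t=2,i=0, bit12=0)
  nb .#.##: next=.  (t=0,i=12, bit11=0)
  nb .#.#.: next=#  (t=2,i=8, bit10=1)
  nb .#..#: next=#  (t=3,i=3, bit9=1)
  nb .#...: next=.  (t=0,i=4, bit8=0)
  nb ..###: next=.  (t=1,i=1, bit7=0)
  nb ..##.: next=.  (t=2,i=13, bit6=0)
  nb ..#.#: next=.  (t=0,i=11, bit5=0)
  nb ..#..: next=#  (t=0,i=7, bit4=1)
  nb ...##: next=#  (t=1,i=0, bit3=1)
  nb ...#.: next=.  (t=0,i=6, bit2=0)
  nb ....#: next=#  (t=1,i=13, bit1=1)
  nb .....: next=.  (t=1,i=10, bit0=0)
  bits 10101100001101010000011000011010 = 2889156122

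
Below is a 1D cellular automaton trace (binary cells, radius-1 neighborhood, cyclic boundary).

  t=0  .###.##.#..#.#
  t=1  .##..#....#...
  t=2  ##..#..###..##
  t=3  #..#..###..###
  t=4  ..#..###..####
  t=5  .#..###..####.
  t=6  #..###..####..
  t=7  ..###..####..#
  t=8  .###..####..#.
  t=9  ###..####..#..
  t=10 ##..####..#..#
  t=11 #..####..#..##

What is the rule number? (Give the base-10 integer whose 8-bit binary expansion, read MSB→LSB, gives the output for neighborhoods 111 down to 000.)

139

  nb ###: next=#  (t=0,i=2, bit7=1)
  nb ##.: next=.  (t=0,i=3, bit6=0)
  nb #.#: next=.  (t=0,i=0, bit5=0)
  nb #..: next=.  (t=0,i=9, bit4=0)
  nb .##: next=#  (t=0,i=1, bit3=1)
  nb .#.: next=.  (t=0,i=8, bit2=0)
  nb ..#: next=#  (t=0,i=10, bit1=1)
  nb ...: next=#  (t=1,i=7, bit0=1)
  bits 10001011 = 139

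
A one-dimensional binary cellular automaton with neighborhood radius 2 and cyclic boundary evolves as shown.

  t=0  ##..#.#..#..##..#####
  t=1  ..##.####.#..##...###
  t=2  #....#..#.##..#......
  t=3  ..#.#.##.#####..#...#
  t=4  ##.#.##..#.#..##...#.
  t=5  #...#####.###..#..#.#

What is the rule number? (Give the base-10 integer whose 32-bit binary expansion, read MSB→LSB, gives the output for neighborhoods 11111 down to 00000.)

  #####|#  b31=1 t=0,i=18
  ####.|.  b30=0 t=0,i=0
  ###.#|#  b29=1 t=1,i=8
  ###..|.  b28=0 t=0,i=1
  ##.##|.  b27=0 t=1,i=4
  ##.#.|.  b26=0 t=1,i=9
  ##..#|#  b25=1 t=0,i=2
  ##...|.  b24=0 t=1,i=15
  #.###|#  b23=1 t=1,i=5
  #.##.|#  b22=1 t=2,i=10
  #.#.#|.  b21=0 t=3,i=4
  #.#..|#  b20=1 t=0,i=6
  #..##|.  b19=0 t=0,i=11
  #..#.|#  b18=1 t=0,i=3
  #...#|.  b17=0 t=1,i=16
  #....|#  b16=1 t=2,i=2
  .####|.  b15=0 t=0,i=17
  .###.|.  b14=0 t=1,i=19
  .##.#|.  b13=0 t=1,i=3
  .##..|#  b12=1 t=0,i=13
  .#.##|#  b11=1 t=2,i=9
  .#.#.|#  b10=1 t=0,i=5
  .#..#|#  b9=1 t=0,i=7
  .#...|.  b8=0 t=2,i=1
  ..###|.  b7=0 t=0,i=16
  ..##.|.  b6=0 t=0,i=12
  ..#.#|.  b5=0 t=0,i=4
  ..#..|.  b4=0 t=0,i=9
  ...##|.  b3=0 t=1,i=17
  ...#.|#  b2=1 t=2,i=4
  ....#|.  b1=0 t=2,i=3
  .....|.  b0=0 t=2,i=17
  bits 10100010110101010001111000000100 = 2731875844

2731875844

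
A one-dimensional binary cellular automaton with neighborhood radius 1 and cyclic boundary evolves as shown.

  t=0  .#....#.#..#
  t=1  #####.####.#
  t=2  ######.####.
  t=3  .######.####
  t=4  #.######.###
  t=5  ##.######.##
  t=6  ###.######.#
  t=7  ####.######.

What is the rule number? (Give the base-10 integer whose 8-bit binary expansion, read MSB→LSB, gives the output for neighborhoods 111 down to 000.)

245

  ### -> #   bit 7 = 1  t=1,i=0
  ##. -> #   bit 6 = 1  t=1,i=4
  #.# -> #   bit 5 = 1  t=0,i=0
  #.. -> #   bit 4 = 1  t=0,i=2
  .## -> .   bit 3 = 0  t=1,i=6
  .#. -> #   bit 2 = 1  t=0,i=1
  ..# -> .   bit 1 = 0  t=0,i=5
  ... -> #   bit 0 = 1  t=0,i=3
  bits 11110101 = 245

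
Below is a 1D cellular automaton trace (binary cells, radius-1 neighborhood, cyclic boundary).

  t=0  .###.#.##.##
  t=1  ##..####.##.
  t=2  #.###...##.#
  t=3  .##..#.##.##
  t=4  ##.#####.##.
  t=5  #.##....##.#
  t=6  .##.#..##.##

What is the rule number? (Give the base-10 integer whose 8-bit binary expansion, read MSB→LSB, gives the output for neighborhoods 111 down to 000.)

  [7] ### => .  t=0,i=2
  [6] ##. => .  t=0,i=3
  [5] #.# => #  t=0,i=0
  [4] #.. => #  t=1,i=2
  [3] .## => #  t=0,i=1
  [2] .#. => #  t=0,i=5
  [1] ..# => #  t=1,i=3
  [0] ... => .  t=2,i=6
  bits 00111110 = 62

62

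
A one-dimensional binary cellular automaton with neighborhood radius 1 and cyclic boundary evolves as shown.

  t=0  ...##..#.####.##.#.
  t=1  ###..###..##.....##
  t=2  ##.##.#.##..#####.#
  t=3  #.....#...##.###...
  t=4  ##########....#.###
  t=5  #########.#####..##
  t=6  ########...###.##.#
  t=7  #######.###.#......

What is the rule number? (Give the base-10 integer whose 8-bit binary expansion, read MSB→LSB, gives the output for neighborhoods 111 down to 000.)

151

  nb ###: next=#  (t=0,i=10, bit7=1)
  nb ##.: next=.  (t=0,i=4, bit6=0)
  nb #.#: next=.  (t=0,i=8, bit5=0)
  nb #..: next=#  (t=0,i=5, bit4=1)
  nb .##: next=.  (t=0,i=3, bit3=0)
  nb .#.: next=#  (t=0,i=7, bit2=1)
  nb ..#: next=#  (t=0,i=2, bit1=1)
  nb ...: next=#  (t=0,i=0, bit0=1)
  bits 10010111 = 151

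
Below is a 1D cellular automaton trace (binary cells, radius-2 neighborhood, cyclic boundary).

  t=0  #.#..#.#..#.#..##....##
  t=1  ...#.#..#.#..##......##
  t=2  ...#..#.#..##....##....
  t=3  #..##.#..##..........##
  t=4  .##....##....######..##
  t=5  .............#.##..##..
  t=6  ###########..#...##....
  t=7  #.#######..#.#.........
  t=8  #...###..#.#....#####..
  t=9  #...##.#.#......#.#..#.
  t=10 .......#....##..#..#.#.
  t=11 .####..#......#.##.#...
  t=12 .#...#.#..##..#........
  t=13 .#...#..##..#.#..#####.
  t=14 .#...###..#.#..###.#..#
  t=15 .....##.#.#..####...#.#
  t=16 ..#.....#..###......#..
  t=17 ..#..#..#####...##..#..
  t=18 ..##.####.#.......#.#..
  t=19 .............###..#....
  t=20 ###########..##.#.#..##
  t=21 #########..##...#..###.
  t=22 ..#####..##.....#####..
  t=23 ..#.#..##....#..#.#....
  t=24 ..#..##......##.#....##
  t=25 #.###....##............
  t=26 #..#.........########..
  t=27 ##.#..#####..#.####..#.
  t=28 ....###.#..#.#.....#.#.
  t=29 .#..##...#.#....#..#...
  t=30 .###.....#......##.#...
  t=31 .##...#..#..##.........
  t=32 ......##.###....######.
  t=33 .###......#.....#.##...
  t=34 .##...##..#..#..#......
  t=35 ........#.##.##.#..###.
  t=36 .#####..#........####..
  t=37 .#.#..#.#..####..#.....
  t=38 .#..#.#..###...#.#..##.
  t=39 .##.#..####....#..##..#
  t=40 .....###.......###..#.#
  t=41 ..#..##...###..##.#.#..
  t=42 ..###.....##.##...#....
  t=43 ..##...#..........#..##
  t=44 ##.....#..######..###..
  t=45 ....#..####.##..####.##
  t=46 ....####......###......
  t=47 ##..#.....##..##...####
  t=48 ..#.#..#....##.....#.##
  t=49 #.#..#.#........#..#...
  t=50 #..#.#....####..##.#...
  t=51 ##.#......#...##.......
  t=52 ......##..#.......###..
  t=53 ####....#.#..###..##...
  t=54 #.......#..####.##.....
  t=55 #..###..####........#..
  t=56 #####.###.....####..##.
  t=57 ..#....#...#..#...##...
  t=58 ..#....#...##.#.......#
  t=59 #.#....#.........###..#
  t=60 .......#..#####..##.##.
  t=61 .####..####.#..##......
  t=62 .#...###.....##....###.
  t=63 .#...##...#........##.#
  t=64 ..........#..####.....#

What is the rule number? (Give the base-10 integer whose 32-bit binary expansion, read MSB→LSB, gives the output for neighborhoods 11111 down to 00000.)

2183676593

  nb #####: next=#  (t=4,i=15, bit31=1)
  nb ####.: next=.  (t=4,i=17, bit30=0)
  nb ###.#: next=.  (t=0,i=0, bit29=0)
  nb ###..: next=.  (t=3,i=0, bit28=0)
  nb ##.##: next=.  (t=4,i=0, bit27=0)
  nb ##.#.: next=.  (t=0,i=1, bit26=0)
  nb ##..#: next=#  (t=3,i=1, bit25=1)
  nb ##...: next=.  (t=0,i=17, bit24=0)
  nb #.###: next=.  (t=7,i=2, bit23=0)
  nb #.##.: next=.  (t=4,i=1, bit22=0)
  nb #.#.#: next=#  (t=9,i=7, bit21=1)
  nb #.#..: next=.  (t=0,i=2, bit20=0)
  nb #..##: next=#  (t=0,i=14, bit19=1)
  nb #..#.: next=.  (t=0,i=4, bit18=0)
  nb #...#: next=.  (t=1,i=1, bit17=0)
  nb #....: next=.  (t=0,i=18, bit16=0)
  nb .####: next=.  (t=4,i=14, bit15=0)
  nb .###.: next=#  (t=0,i=22, bit14=1)
  nb .##.#: next=.  (t=3,i=4, bit13=0)
  nb .##..: next=.  (t=0,i=16, bit12=0)
  nb .#.##: next=.  (t=5,i=14, bit11=0)
  nb .#.#.: next=.  (t=0,i=6, bit10=0)
  nb .#..#: next=#  (t=0,i=3, bit9=1)
  nb .#...: next=.  (t=6,i=14, bit8=0)
  nb ..###: next=#  (t=0,i=21, bit7=1)
  nb ..##.: next=.  (t=0,i=15, bit6=0)
  nb ..#.#: next=#  (t=0,i=5, bit5=1)
  nb ..#..: next=#  (t=2,i=3, bit4=1)
  nb ...##: next=.  (t=0,i=20, bit3=0)
  nb ...#.: next=.  (t=1,i=2, bit2=0)
  nb ....#: next=.  (t=0,i=19, bit1=0)
  nb .....: next=#  (t=1,i=17, bit0=1)
  bits 10000010001010000100001010110001 = 2183676593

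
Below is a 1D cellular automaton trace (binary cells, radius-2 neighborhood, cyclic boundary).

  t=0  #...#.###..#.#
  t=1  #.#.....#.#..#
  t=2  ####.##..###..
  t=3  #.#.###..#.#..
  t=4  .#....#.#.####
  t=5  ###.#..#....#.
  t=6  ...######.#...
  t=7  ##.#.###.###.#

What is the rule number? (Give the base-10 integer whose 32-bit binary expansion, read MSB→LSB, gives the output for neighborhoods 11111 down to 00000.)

3696637843

  [31] ##### => #  t=6,i=5
  [30] ####. => #  t=2,i=2
  [29] ###.# => .  t=2,i=3
  [28] ###.. => #  t=0,i=8
  [27] ##.## => #  t=2,i=4
  [26] ##.#. => #  t=1,i=1
  [25] ##..# => .  t=0,i=9
  [24] ##... => .  t=0,i=1
  [23] #.### => .  t=0,i=6
  [22] #.##. => #  t=0,i=13
  [21] #.#.# => .  t=3,i=2
  [20] #.#.. => #  t=1,i=2
  [19] #..## => .  t=1,i=12
  [18] #..#. => #  t=0,i=10
  [17] #...# => #  t=0,i=2
  [16] #.... => .  t=1,i=4
  [15] .#### => .  t=2,i=1
  [14] .###. => .  t=0,i=7
  [13] .##.# => #  t=1,i=0
  [12] .##.. => #  t=0,i=0
  [11] .#.## => .  t=0,i=5
  [10] .#.#. => #  t=1,i=9
  [9] .#..# => #  t=1,i=11
  [8] .#... => #  t=1,i=3
  [7] ..### => #  t=2,i=0
  [6] ..##. => .  t=1,i=13
  [5] ..#.# => .  t=0,i=4
  [4] ..#.. => #  t=5,i=7
  [3] ...## => .  t=6,i=2
  [2] ...#. => .  t=0,i=3
  [1] ....# => #  t=1,i=6
  [0] ..... => #  t=1,i=5
  bits 11011100010101100011011110010011 = 3696637843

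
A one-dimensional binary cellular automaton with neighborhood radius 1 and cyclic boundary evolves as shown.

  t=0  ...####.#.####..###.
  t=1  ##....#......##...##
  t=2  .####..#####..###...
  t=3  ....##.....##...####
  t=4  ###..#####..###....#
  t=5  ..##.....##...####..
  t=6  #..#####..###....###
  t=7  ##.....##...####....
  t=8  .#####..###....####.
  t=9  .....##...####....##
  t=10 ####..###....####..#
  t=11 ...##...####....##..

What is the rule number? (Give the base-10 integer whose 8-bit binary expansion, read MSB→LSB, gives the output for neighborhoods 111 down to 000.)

  ###|.  b7=0 t=0,i=4
  ##.|#  b6=1 t=0,i=6
  #.#|.  b5=0 t=0,i=7
  #..|#  b4=1 t=0,i=14
  .##|.  b3=0 t=0,i=3
  .#.|.  b2=0 t=0,i=8
  ..#|.  b1=0 t=0,i=2
  ...|#  b0=1 t=0,i=0
  bits 01010001 = 81

81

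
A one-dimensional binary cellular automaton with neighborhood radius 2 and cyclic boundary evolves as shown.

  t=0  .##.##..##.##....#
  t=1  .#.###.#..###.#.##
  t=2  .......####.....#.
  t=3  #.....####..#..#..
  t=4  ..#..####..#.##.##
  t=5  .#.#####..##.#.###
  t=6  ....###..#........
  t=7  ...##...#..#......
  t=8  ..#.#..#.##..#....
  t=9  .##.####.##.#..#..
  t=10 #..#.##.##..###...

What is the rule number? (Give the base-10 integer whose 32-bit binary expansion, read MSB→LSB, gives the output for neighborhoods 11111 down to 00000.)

3361575596

  #####|#  b31=1 t=5,i=5
  ####.|#  b30=1 t=2,i=9
  ###.#|.  b29=0 t=1,i=5
  ###..|.  b28=0 t=2,i=10
  ##.##|#  b27=1 t=0,i=3
  ##.#.|.  b26=0 t=1,i=0
  ##..#|.  b25=0 t=0,i=6
  ##...|.  b24=0 t=0,i=13
  #.###|.  b23=0 t=1,i=3
  #.##.|#  b22=1 t=0,i=1
  #.#.#|.  b21=0 t=1,i=1
  #.#..|#  b20=1 t=1,i=7
  #..##|#  b19=1 t=0,i=7
  #..#.|#  b18=1 t=3,i=11
  #...#|.  b17=0 t=7,i=6
  #....|#  b16=1 t=0,i=14
  .####|#  b15=1 t=2,i=8
  .###.|.  b14=0 t=1,i=4
  .##.#|.  b13=0 t=0,i=2
  .##..|#  b12=1 t=0,i=5
  .#.##|.  b11=0 t=0,i=0
  .#.#.|.  b10=0 t=8,i=3
  .#..#|#  b9=1 t=1,i=8
  .#...|.  b8=0 t=2,i=17
  ..###|#  b7=1 t=1,i=10
  ..##.|.  b6=0 t=0,i=8
  ..#.#|#  b5=1 t=0,i=17
  ..#..|.  b4=0 t=2,i=16
  ...##|#  b3=1 t=2,i=6
  ...#.|#  b2=1 t=0,i=16
  ....#|.  b1=0 t=0,i=15
  .....|.  b0=0 t=2,i=1
  bits 11001000010111011001001010101100 = 3361575596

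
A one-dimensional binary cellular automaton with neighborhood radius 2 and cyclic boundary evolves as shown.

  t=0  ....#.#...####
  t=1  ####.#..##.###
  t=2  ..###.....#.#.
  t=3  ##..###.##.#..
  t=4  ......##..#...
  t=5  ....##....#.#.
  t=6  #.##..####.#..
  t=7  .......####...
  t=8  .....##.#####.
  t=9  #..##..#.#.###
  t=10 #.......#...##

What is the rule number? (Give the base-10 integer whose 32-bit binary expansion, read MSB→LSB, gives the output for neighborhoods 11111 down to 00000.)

  [31] ##### => .  t=1,i=0
  [30] ####. => #  t=0,i=12
  [29] ###.# => #  t=1,i=3
  [28] ###.. => #  t=0,i=13
  [27] ##.## => #  t=1,i=10
  [26] ##.#. => #  t=1,i=4
  [25] ##..# => .  t=3,i=2
  [24] ##... => #  t=0,i=0
  [23] #.### => .  t=1,i=11
  [22] #.##. => .  t=3,i=8
  [21] #.#.# => .  t=9,i=9
  [20] #.#.. => .  t=0,i=6
  [19] #..## => .  t=1,i=7
  [18] #..#. => .  t=4,i=9
  [17] #...# => #  t=0,i=8
  [16] #.... => #  t=0,i=1
  [15] .#### => #  t=0,i=11
  [14] .###. => .  t=2,i=3
  [13] .##.# => .  t=1,i=9
  [12] .##.. => .  t=3,i=1
  [11] .#.## => .  t=6,i=1
  [10] .#.#. => #  t=0,i=5
  [9] .#..# => .  t=1,i=6
  [8] .#... => .  t=0,i=7
  [7] ..### => .  t=0,i=10
  [6] ..##. => .  t=1,i=8
  [5] ..#.# => .  t=0,i=4
  [4] ..#.. => #  t=4,i=10
  [3] ...## => #  t=0,i=9
  [2] ...#. => #  t=0,i=3
  [1] ....# => #  t=0,i=2
  [0] ..... => .  t=2,i=7
  bits 01111101000000111000010000011110 = 2097382430

2097382430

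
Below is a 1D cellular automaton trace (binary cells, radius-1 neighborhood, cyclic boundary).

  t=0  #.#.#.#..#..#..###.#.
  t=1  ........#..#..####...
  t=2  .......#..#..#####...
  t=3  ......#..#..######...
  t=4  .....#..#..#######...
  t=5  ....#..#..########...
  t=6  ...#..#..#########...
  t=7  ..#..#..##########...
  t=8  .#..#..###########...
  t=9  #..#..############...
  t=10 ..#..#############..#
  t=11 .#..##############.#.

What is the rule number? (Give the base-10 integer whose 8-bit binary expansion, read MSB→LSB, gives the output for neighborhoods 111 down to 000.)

202

  [7] ### => #  t=0,i=16
  [6] ##. => #  t=0,i=17
  [5] #.# => .  t=0,i=1
  [4] #.. => .  t=0,i=7
  [3] .## => #  t=0,i=15
  [2] .#. => .  t=0,i=0
  [1] ..# => #  t=0,i=8
  [0] ... => .  t=1,i=0
  bits 11001010 = 202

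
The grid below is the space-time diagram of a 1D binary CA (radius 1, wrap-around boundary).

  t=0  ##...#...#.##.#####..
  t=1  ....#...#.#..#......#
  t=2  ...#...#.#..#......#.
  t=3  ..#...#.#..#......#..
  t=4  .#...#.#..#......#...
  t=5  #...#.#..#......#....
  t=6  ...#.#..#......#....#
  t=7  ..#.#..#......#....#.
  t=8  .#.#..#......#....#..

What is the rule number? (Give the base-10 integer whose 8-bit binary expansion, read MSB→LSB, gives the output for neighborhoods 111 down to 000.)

34

  ### -> .   bit 7 = 0  t=0,i=15
  ##. -> .   bit 6 = 0  t=0,i=1
  #.# -> #   bit 5 = 1  t=0,i=10
  #.. -> .   bit 4 = 0  t=0,i=2
  .## -> .   bit 3 = 0  t=0,i=0
  .#. -> .   bit 2 = 0  t=0,i=5
  ..# -> #   bit 1 = 1  t=0,i=4
  ... -> .   bit 0 = 0  t=0,i=3
  bits 00100010 = 34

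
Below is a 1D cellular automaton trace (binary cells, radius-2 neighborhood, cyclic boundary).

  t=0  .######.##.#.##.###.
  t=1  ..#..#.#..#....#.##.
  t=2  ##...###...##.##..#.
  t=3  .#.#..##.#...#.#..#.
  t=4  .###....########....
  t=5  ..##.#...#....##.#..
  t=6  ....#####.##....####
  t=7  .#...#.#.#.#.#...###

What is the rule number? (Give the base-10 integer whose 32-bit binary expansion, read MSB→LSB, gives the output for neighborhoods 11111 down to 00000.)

1544803620

  #####|.  b31=0 t=0,i=3
  ####.|#  b30=1 t=0,i=5
  ###.#|.  b29=0 t=0,i=6
  ###..|#  b28=1 t=0,i=18
  ##.##|#  b27=1 t=0,i=7
  ##.#.|#  b26=1 t=0,i=10
  ##..#|.  b25=0 t=0,i=19
  ##...|.  b24=0 t=1,i=19
  #.###|.  b23=0 t=0,i=16
  #.##.|.  b22=0 t=0,i=8
  #.#.#|.  b21=0 t=0,i=11
  #.#..|#  b20=1 t=1,i=7
  #..##|.  b19=0 t=0,i=0
  #..#.|.  b18=0 t=1,i=4
  #...#|#  b17=1 t=1,i=0
  #....|#  b16=1 t=1,i=12
  .####|#  b15=1 t=0,i=2
  .###.|#  b14=1 t=0,i=17
  .##.#|.  b13=0 t=0,i=9
  .##..|#  b12=1 t=1,i=18
  .#.##|.  b11=0 t=0,i=12
  .#.#.|#  b10=1 t=1,i=6
  .#..#|.  b9=0 t=1,i=3
  .#...|#  b8=1 t=1,i=11
  ..###|.  b7=0 t=0,i=1
  ..##.|.  b6=0 t=2,i=11
  ..#.#|#  b5=1 t=1,i=5
  ..#..|.  b4=0 t=1,i=2
  ...##|.  b3=0 t=2,i=4
  ...#.|#  b2=1 t=1,i=1
  ....#|.  b1=0 t=1,i=13
  .....|.  b0=0 t=4,i=18
  bits 01011100000100111101010100100100 = 1544803620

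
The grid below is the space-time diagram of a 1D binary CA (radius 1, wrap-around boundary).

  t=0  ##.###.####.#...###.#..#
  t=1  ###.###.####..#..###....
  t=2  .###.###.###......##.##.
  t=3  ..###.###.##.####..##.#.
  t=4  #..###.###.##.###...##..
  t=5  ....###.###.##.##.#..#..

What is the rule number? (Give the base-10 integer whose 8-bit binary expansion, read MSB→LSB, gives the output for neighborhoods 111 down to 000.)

  ###|#  b7=1 t=0,i=0
  ##.|#  b6=1 t=0,i=1
  #.#|#  b5=1 t=0,i=2
  #..|.  b4=0 t=0,i=13
  .##|.  b3=0 t=0,i=3
  .#.|.  b2=0 t=0,i=12
  ..#|.  b1=0 t=0,i=15
  ...|#  b0=1 t=0,i=14
  bits 11100001 = 225

225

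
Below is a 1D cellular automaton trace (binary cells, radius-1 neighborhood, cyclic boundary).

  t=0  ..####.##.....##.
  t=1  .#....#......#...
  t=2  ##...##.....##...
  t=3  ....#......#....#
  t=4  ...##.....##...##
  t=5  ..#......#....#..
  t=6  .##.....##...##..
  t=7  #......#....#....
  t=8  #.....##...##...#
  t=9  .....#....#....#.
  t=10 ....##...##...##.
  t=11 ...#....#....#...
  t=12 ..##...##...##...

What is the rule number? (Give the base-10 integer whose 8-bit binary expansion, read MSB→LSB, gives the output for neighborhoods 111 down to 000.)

38

  nb ###: next=.  (t=0,i=3, bit7=0)
  nb ##.: next=.  (t=0,i=5, bit6=0)
  nb #.#: next=#  (t=0,i=6, bit5=1)
  nb #..: next=.  (t=0,i=9, bit4=0)
  nb .##: next=.  (t=0,i=2, bit3=0)
  nb .#.: next=#  (t=1,i=1, bit2=1)
  nb ..#: next=#  (t=0,i=1, bit1=1)
  nb ...: next=.  (t=0,i=0, bit0=0)
  bits 00100110 = 38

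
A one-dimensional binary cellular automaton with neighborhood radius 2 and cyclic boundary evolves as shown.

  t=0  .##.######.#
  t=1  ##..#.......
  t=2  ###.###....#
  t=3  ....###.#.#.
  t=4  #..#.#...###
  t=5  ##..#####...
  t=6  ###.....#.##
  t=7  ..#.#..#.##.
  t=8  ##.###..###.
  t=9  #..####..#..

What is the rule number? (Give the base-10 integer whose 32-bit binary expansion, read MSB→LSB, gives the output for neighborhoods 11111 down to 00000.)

  nb #####: next=.  (t=0,i=6, bit31=0)
  nb ####.: next=.  (t=0,i=8, bit30=0)
  nb ###.#: next=.  (t=0,i=9, bit29=0)
  nb ###..: next=#  (t=2,i=6, bit28=1)
  nb ##.##: next=.  (t=0,i=3, bit27=0)
  nb ##.#.: next=.  (t=0,i=10, bit26=0)
  nb ##..#: next=#  (t=1,i=2, bit25=1)
  nb ##...: next=.  (t=2,i=7, bit24=0)
  nb #.###: next=#  (t=0,i=4, bit23=1)
  nb #.##.: next=#  (t=0,i=1, bit22=1)
  nb #.#.#: next=.  (t=0,i=11, bit21=0)
  nb #.#..: next=#  (t=3,i=10, bit20=1)
  nb #..##: next=.  (t=5,i=3, bit19=0)
  nb #..#.: next=.  (t=1,i=3, bit18=0)
  nb #...#: next=#  (t=4,i=7, bit17=1)
  nb #....: next=#  (t=1,i=6, bit16=1)
  nb .####: next=.  (t=0,i=5, bit15=0)
  nb .###.: next=#  (t=2,i=5, bit14=1)
  nb .##.#: next=.  (t=0,i=2, bit13=0)
  nb .##..: next=#  (t=1,i=1, bit12=1)
  nb .#.##: next=#  (t=0,i=0, bit11=1)
  nb .#.#.: next=#  (t=3,i=9, bit10=1)
  nb .#..#: next=#  (t=7,i=5, bit9=1)
  nb .#...: next=#  (t=1,i=5, bit8=1)
  nb ..###: next=.  (t=2,i=11, bit7=0)
  nb ..##.: next=#  (t=1,i=0, bit6=1)
  nb ..#.#: next=.  (t=4,i=3, bit5=0)
  nb ..#..: next=#  (t=1,i=4, bit4=1)
  nb ...##: next=#  (t=1,i=11, bit3=1)
  nb ...#.: next=#  (t=6,i=7, bit2=1)
  nb ....#: next=.  (t=1,i=10, bit1=0)
  nb .....: next=.  (t=1,i=7, bit0=0)
  bits 00010010110100110101111101011100 = 315842396

315842396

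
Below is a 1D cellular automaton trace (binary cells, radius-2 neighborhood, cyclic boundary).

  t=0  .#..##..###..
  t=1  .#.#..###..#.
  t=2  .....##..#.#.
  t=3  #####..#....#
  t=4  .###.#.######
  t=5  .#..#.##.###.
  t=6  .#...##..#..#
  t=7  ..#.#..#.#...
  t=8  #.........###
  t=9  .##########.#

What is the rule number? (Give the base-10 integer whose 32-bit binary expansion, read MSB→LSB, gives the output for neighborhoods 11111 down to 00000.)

3351841179

  #####|#  b31=1 t=3,i=1
  ####.|#  b30=1 t=3,i=3
  ###.#|.  b29=0 t=4,i=3
  ###..|.  b28=0 t=0,i=10
  ##.##|.  b27=0 t=4,i=0
  ##.#.|#  b26=1 t=4,i=4
  ##..#|#  b25=1 t=0,i=6
  ##...|#  b24=1 t=0,i=11
  #.###|#  b23=1 t=4,i=1
  #.##.|#  b22=1 t=5,i=6
  #.#.#|.  b21=0 t=4,i=5
  #.#..|.  b20=0 t=1,i=3
  #..##|#  b19=1 t=0,i=3
  #..#.|.  b18=0 t=1,i=0
  #...#|.  b17=0 t=0,i=12
  #....|#  b16=1 t=2,i=0
  .####|.  b15=0 t=3,i=0
  .###.|.  b14=0 t=0,i=9
  .##.#|.  b13=0 t=5,i=7
  .##..|.  b12=0 t=0,i=5
  .#.##|#  b11=1 t=4,i=6
  .#.#.|.  b10=0 t=1,i=2
  .#..#|.  b9=0 t=0,i=2
  .#...|#  b8=1 t=2,i=12
  ..###|#  b7=1 t=0,i=8
  ..##.|.  b6=0 t=0,i=4
  ..#.#|.  b5=0 t=1,i=1
  ..#..|#  b4=1 t=0,i=1
  ...##|#  b3=1 t=2,i=4
  ...#.|.  b2=0 t=0,i=0
  ....#|#  b1=1 t=2,i=3
  .....|#  b0=1 t=2,i=1
  bits 11000111110010010000100110011011 = 3351841179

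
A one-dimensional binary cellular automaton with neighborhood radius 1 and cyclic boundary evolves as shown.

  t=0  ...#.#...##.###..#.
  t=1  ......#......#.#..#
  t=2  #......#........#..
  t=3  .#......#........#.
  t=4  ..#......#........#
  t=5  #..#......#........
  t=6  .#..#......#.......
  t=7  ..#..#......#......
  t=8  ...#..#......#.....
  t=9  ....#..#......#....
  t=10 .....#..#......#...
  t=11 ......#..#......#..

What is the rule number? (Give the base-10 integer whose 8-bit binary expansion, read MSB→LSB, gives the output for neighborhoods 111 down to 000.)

  nb ###: next=#  (t=0,i=13, bit7=1)
  nb ##.: next=.  (t=0,i=10, bit6=0)
  nb #.#: next=.  (t=0,i=4, bit5=0)
  nb #..: next=#  (t=0,i=6, bit4=1)
  nb .##: next=.  (t=0,i=9, bit3=0)
  nb .#.: next=.  (t=0,i=3, bit2=0)
  nb ..#: next=.  (t=0,i=2, bit1=0)
  nb ...: next=.  (t=0,i=0, bit0=0)
  bits 10010000 = 144

144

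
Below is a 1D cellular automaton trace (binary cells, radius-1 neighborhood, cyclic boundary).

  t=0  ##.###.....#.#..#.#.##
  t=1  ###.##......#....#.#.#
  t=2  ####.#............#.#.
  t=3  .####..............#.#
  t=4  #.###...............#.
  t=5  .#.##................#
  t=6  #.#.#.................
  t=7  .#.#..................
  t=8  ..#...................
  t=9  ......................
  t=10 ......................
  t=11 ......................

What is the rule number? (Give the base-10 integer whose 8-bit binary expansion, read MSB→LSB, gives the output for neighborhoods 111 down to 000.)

224

  [7] ### => #  t=0,i=0
  [6] ##. => #  t=0,i=1
  [5] #.# => #  t=0,i=2
  [4] #.. => .  t=0,i=6
  [3] .## => .  t=0,i=3
  [2] .#. => .  t=0,i=11
  [1] ..# => .  t=0,i=10
  [0] ... => .  t=0,i=7
  bits 11100000 = 224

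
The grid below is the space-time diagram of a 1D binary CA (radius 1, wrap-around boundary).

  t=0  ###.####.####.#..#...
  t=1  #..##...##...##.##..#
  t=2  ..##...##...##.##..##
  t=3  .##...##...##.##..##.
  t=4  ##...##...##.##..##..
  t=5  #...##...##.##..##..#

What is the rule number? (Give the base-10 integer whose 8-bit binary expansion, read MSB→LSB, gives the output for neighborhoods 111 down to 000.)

  ###|.  b7=0 t=0,i=1
  ##.|.  b6=0 t=0,i=2
  #.#|#  b5=1 t=0,i=3
  #..|.  b4=0 t=0,i=15
  .##|#  b3=1 t=0,i=0
  .#.|#  b2=1 t=0,i=14
  ..#|#  b1=1 t=0,i=16
  ...|.  b0=0 t=0,i=19
  bits 00101110 = 46

46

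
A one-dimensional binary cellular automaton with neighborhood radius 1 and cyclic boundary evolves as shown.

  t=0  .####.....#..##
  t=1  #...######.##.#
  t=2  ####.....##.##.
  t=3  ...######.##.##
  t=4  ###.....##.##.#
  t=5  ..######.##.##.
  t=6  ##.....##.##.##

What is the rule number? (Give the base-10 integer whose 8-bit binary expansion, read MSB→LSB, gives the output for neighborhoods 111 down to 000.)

115

  ### -> .   bit 7 = 0  t=0,i=2
  ##. -> #   bit 6 = 1  t=0,i=4
  #.# -> #   bit 5 = 1  t=0,i=0
  #.. -> #   bit 4 = 1  t=0,i=5
  .## -> .   bit 3 = 0  t=0,i=1
  .#. -> .   bit 2 = 0  t=0,i=10
  ..# -> #   bit 1 = 1  t=0,i=9
  ... -> #   bit 0 = 1  t=0,i=6
  bits 01110011 = 115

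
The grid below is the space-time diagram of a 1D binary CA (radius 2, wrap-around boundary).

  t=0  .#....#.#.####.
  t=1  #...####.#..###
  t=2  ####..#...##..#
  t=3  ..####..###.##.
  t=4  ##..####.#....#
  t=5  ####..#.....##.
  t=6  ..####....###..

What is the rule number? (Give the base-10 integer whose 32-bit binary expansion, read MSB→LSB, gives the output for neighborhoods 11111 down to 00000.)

  [31] ##### => .  t=2,i=1
  [30] ####. => #  t=0,i=12
  [29] ###.# => .  t=1,i=7
  [28] ###.. => #  t=0,i=13
  [27] ##.## => .  t=3,i=11
  [26] ##.#. => .  t=1,i=8
  [25] ##..# => #  t=0,i=14
  [24] ##... => #  t=1,i=1
  [23] #.### => .  t=0,i=10
  [22] #.##. => .  t=3,i=12
  [21] #.#.# => .  t=0,i=8
  [20] #.#.. => .  t=1,i=9
  [19] #..## => #  t=1,i=11
  [18] #..#. => #  t=0,i=0
  [17] #...# => #  t=1,i=2
  [16] #.... => .  t=0,i=3
  [15] .#### => .  t=0,i=11
  [14] .###. => #  t=3,i=9
  [13] .##.# => .  t=5,i=13
  [12] .##.. => .  t=2,i=11
  [11] .#.## => #  t=0,i=9
  [10] .#.#. => #  t=0,i=7
  [9] .#..# => #  t=1,i=10
  [8] .#... => .  t=0,i=2
  [7] ..### => .  t=1,i=4
  [6] ..##. => #  t=2,i=10
  [5] ..#.# => #  t=0,i=6
  [4] ..#.. => .  t=0,i=1
  [3] ...## => #  t=1,i=3
  [2] ...#. => #  t=0,i=5
  [1] ....# => #  t=0,i=4
  [0] ..... => .  t=5,i=9
  bits 01010011000011100100111001101110 = 1393446510

1393446510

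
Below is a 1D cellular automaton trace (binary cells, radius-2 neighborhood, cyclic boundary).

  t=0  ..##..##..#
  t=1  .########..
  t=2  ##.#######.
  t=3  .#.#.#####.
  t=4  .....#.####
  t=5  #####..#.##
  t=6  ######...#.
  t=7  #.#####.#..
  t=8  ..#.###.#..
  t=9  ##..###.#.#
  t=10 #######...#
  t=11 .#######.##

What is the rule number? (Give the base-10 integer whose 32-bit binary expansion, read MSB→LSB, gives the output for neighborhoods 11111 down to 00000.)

  #####|#  b31=1 t=1,i=3
  ####.|#  b30=1 t=1,i=7
  ###.#|#  b29=1 t=2,i=9
  ###..|#  b28=1 t=1,i=8
  ##.##|.  b27=0 t=2,i=2
  ##.#.|.  b26=0 t=7,i=7
  ##..#|#  b25=1 t=0,i=4
  ##...|#  b24=1 t=1,i=9
  #.###|#  b23=1 t=2,i=3
  #.##.|.  b22=0 t=2,i=0
  #.#.#|.  b21=0 t=3,i=3
  #.#..|#  b20=1 t=7,i=8
  #..##|#  b19=1 t=0,i=1
  #..#.|.  b18=0 t=0,i=9
  #...#|.  b17=0 t=1,i=10
  #....|#  b16=1 t=4,i=1
  .####|.  b15=0 t=1,i=2
  .###.|#  b14=1 t=8,i=5
  .##.#|#  b13=1 t=2,i=1
  .##..|#  b12=1 t=0,i=3
  .#.##|.  b11=0 t=3,i=4
  .#.#.|.  b10=0 t=3,i=2
  .#..#|.  b9=0 t=0,i=0
  .#...|.  b8=0 t=8,i=9
  ..###|#  b7=1 t=1,i=1
  ..##.|#  b6=1 t=0,i=2
  ..#.#|.  b5=0 t=3,i=1
  ..#..|.  b4=0 t=0,i=10
  ...##|#  b3=1 t=1,i=0
  ...#.|#  b2=1 t=4,i=4
  ....#|#  b1=1 t=4,i=3
  .....|#  b0=1 t=4,i=2
  bits 11110011100110010111000011001111 = 4086919375

4086919375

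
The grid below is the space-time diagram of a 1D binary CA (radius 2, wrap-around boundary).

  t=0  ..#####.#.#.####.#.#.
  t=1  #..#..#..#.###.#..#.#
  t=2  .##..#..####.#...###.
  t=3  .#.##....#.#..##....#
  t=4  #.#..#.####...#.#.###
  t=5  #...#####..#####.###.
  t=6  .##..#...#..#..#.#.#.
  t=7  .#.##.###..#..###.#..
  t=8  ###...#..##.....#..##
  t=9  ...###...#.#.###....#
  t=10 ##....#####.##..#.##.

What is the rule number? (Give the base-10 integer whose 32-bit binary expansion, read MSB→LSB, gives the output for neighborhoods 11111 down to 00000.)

596020583

  ##### -> .   bit 31 = 0  t=0,i=4
  ####. -> .   bit 30 = 0  t=0,i=5
  ###.# -> #   bit 29 = 1  t=0,i=6
  ###.. -> .   bit 28 = 0  t=2,i=19
  ##.## -> .   bit 27 = 0  t=5,i=16
  ##.#. -> .   bit 26 = 0  t=0,i=7
  ##..# -> #   bit 25 = 1  t=1,i=1
  ##... -> #   bit 24 = 1  t=3,i=5
  #.### -> #   bit 23 = 1  t=0,i=12
  #.##. -> .   bit 22 = 0  t=1,i=20
  #.#.# -> .   bit 21 = 0  t=0,i=8
  #.#.. -> .   bit 20 = 0  t=0,i=19
  #..## -> .   bit 19 = 0  t=2,i=0
  #..#. -> #   bit 18 = 1  t=1,i=2
  #...# -> #   bit 17 = 1  t=0,i=0
  #.... -> .   bit 16 = 0  t=3,i=6
  .#### -> #   bit 15 = 1  t=0,i=3
  .###. -> .   bit 14 = 0  t=1,i=12
  .##.# -> .   bit 13 = 0  t=7,i=4
  .##.. -> .   bit 12 = 0  t=1,i=0
  .#.## -> #   bit 11 = 1  t=0,i=11
  .#.#. -> #   bit 10 = 1  t=0,i=9
  .#..# -> .   bit 9 = 0  t=1,i=4
  .#... -> #   bit 8 = 1  t=0,i=20
  ..### -> .   bit 7 = 0  t=0,i=2
  ..##. -> #   bit 6 = 1  t=2,i=1
  ..#.# -> #   bit 5 = 1  t=1,i=9
  ..#.. -> .   bit 4 = 0  t=1,i=3
  ...## -> .   bit 3 = 0  t=0,i=1
  ...#. -> #   bit 2 = 1  t=3,i=8
  ....# -> #   bit 1 = 1  t=3,i=7
  ..... -> #   bit 0 = 1  t=8,i=13
  bits 00100011100001101000110101100111 = 596020583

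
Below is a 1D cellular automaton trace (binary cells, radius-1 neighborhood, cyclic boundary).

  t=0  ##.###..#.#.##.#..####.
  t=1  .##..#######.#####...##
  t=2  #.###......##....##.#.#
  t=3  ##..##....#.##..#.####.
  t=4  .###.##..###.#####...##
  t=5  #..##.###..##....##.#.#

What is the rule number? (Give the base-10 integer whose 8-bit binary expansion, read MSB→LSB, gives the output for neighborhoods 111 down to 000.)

  nb ###: next=.  (t=0,i=4, bit7=0)
  nb ##.: next=#  (t=0,i=1, bit6=1)
  nb #.#: next=#  (t=0,i=2, bit5=1)
  nb #..: next=#  (t=0,i=6, bit4=1)
  nb .##: next=.  (t=0,i=0, bit3=0)
  nb .#.: next=#  (t=0,i=8, bit2=1)
  nb ..#: next=#  (t=0,i=7, bit1=1)
  nb ...: next=.  (t=1,i=19, bit0=0)
  bits 01110110 = 118

118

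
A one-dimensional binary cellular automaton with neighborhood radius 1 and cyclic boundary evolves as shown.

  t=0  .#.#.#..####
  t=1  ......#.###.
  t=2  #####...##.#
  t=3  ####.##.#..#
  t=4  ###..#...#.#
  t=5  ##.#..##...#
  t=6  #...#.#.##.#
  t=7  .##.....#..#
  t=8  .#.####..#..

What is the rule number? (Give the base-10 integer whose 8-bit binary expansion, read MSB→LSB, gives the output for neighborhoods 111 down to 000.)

  ### -> #   bit 7 = 1  t=0,i=9
  ##. -> .   bit 6 = 0  t=0,i=11
  #.# -> .   bit 5 = 0  t=0,i=0
  #.. -> #   bit 4 = 1  t=0,i=6
  .## -> #   bit 3 = 1  t=0,i=8
  .#. -> .   bit 2 = 0  t=0,i=1
  ..# -> .   bit 1 = 0  t=0,i=7
  ... -> #   bit 0 = 1  t=1,i=0
  bits 10011001 = 153

153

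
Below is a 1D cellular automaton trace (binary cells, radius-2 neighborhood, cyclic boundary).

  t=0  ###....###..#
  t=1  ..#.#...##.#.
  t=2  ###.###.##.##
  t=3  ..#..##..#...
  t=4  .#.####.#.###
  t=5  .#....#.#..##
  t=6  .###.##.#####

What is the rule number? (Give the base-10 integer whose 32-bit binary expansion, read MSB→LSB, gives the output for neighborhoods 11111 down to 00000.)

809464677

  nb #####: next=.  (t=2,i=0, bit31=0)
  nb ####.: next=.  (t=0,i=1, bit30=0)
  nb ###.#: next=#  (t=2,i=2, bit29=1)
  nb ###..: next=#  (t=0,i=2, bit28=1)
  nb ##.##: next=.  (t=2,i=3, bit27=0)
  nb ##.#.: next=.  (t=1,i=10, bit26=0)
  nb ##..#: next=.  (t=0,i=10, bit25=0)
  nb ##...: next=.  (t=0,i=3, bit24=0)
  nb #.###: next=.  (t=2,i=4, bit23=0)
  nb #.##.: next=.  (t=2,i=8, bit22=0)
  nb #.#.#: next=#  (t=4,i=1, bit21=1)
  nb #.#..: next=#  (t=1,i=4, bit20=1)
  nb #..##: next=#  (t=0,i=11, bit19=1)
  nb #..#.: next=#  (t=3,i=8, bit18=1)
  nb #...#: next=#  (t=1,i=0, bit17=1)
  nb #....: next=#  (t=0,i=4, bit16=1)
  nb .####: next=.  (t=0,i=0, bit15=0)
  nb .###.: next=#  (t=0,i=8, bit14=1)
  nb .##.#: next=#  (t=1,i=9, bit13=1)
  nb .##..: next=#  (t=3,i=6, bit12=1)
  nb .#.##: next=.  (t=4,i=2, bit11=0)
  nb .#.#.: next=.  (t=1,i=3, bit10=0)
  nb .#..#: next=#  (t=3,i=3, bit9=1)
  nb .#...: next=#  (t=1,i=5, bit8=1)
  nb ..###: next=.  (t=0,i=7, bit7=0)
  nb ..##.: next=#  (t=1,i=8, bit6=1)
  nb ..#.#: next=#  (t=1,i=2, bit5=1)
  nb ..#..: next=.  (t=3,i=2, bit4=0)
  nb ...##: next=.  (t=0,i=6, bit3=0)
  nb ...#.: next=#  (t=1,i=1, bit2=1)
  nb ....#: next=.  (t=0,i=5, bit1=0)
  nb .....: next=#  (t=3,i=12, bit0=1)
  bits 00110000001111110111001101100101 = 809464677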